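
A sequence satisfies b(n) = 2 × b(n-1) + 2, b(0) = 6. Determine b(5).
Computing step by step:
b(0) = 6
b(1) = 2 × 6 + 2 = 14
b(2) = 2 × 14 + 2 = 30
b(3) = 2 × 30 + 2 = 62
b(4) = 2 × 62 + 2 = 126
b(5) = 2 × 126 + 2 = 254

254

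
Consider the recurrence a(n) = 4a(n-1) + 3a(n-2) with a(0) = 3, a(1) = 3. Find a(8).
Computing the sequence terms:
3, 3, 21, 93, 435, 2019, 9381, 43581, 202467

202467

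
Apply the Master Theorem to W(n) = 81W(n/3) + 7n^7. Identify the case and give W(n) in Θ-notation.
Master Theorem template: W(n) = a·W(n/b) + f(n).
Here: a=81, b=3, f(n)=7n^7
Compute log_b(a) = log_3(81) = 4.
f(n) = 7n^7 = Ω(n^(4+ε)) with ε = 3, and the regularity condition holds (a·f(n/b) = (a/b^7)·f(n) with a/b^7 = 3^-3 < 1). Case 3: W(n) = Θ(f(n)) = Θ(n^7).

Case 3: W(n) = Θ(n^7)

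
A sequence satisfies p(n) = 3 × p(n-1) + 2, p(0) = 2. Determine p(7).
Computing step by step:
p(0) = 2
p(1) = 3 × 2 + 2 = 8
p(2) = 3 × 8 + 2 = 26
p(3) = 3 × 26 + 2 = 80
p(4) = 3 × 80 + 2 = 242
p(5) = 3 × 242 + 2 = 728
p(6) = 3 × 728 + 2 = 2186
p(7) = 3 × 2186 + 2 = 6560

6560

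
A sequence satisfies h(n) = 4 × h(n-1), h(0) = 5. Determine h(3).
Computing step by step:
h(0) = 5
h(1) = 4 × 5 = 20
h(2) = 4 × 20 = 80
h(3) = 4 × 80 = 320

320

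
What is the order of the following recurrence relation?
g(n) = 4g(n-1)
The order is the largest lag k for which g(n-k) appears. Here the deepest term is g(n-1), so the order is 1.

Order 1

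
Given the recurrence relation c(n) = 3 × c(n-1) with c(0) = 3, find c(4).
Computing step by step:
c(0) = 3
c(1) = 3 × 3 = 9
c(2) = 3 × 9 = 27
c(3) = 3 × 27 = 81
c(4) = 3 × 81 = 243

243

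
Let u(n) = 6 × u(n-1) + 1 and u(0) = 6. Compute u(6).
Computing step by step:
u(0) = 6
u(1) = 6 × 6 + 1 = 37
u(2) = 6 × 37 + 1 = 223
u(3) = 6 × 223 + 1 = 1339
u(4) = 6 × 1339 + 1 = 8035
u(5) = 6 × 8035 + 1 = 48211
u(6) = 6 × 48211 + 1 = 289267

289267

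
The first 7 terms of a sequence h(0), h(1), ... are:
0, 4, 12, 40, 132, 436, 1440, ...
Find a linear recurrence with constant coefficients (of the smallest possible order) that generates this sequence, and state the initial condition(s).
Look for the lowest-order linear relation among consecutive terms.
Observation: h(n) - 3·h(n-1) - (1)·h(n-2) = 0 holds for the shown terms, and no order-1 relation h(n) = α·h(n-1) + β fits.
Check at n=3: 3·12 + (1)·4 = 40. ✓

h(n) = 3h(n-1) + h(n-2), h(0) = 0, h(1) = 4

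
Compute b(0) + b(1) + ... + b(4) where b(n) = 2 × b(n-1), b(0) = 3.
Computing the sequence terms: 3, 6, 12, 24, 48
Adding these values together:

93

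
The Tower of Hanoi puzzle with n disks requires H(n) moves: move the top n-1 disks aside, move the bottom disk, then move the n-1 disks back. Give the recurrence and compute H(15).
Moving n disks = move the top n-1 disks aside (H(n-1) moves) + move the largest disk (1 move) + move the n-1 disks back on top (H(n-1) moves), so H(n) = 2H(n-1) + 1, with H(1) = 1 (a single disk takes one move).
First terms: 1, 3, 7, 15, 31, 63, … — each is one less than a power of 2. Indeed H(n) + 1 = 2(H(n-1) + 1) with H(1) + 1 = 2, so H(n) + 1 = 2ⁿ and H(n) = 2ⁿ - 1.
Hence H(15) = 2^15 - 1 = 32768 - 1 = 32767.

H(n) = 2H(n-1) + 1, H(1) = 1; H(15) = 32767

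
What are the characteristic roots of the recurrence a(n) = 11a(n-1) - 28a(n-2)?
Substitute a(n) = rⁿ and divide through by rⁿ⁻²: r² - 11r + 28 = 0
Factor: (r - 4)(r - 7) = 0, so r = 4, 7.
General solution: a(n) = A·4ⁿ + B·7ⁿ

Characteristic: r² - 11r + 28 = 0, Roots: r = 4, 7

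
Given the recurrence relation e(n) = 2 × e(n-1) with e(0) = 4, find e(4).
Computing step by step:
e(0) = 4
e(1) = 2 × 4 = 8
e(2) = 2 × 8 = 16
e(3) = 2 × 16 = 32
e(4) = 2 × 32 = 64

64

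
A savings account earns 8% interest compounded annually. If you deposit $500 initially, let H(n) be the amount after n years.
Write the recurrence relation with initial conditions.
Each year the balance grows by 8%, i.e. is multiplied by 1 + 8/100 = 1.08, so H(n) = 1.08 × H(n-1). The initial deposit gives H(0) = 500.
Unrolling gives the closed form H(n) = 500 × (1.08)ⁿ.

H(n) = 1.08 × H(n-1), H(0) = 500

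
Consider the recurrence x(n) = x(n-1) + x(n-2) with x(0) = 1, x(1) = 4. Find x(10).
Computing the sequence terms:
1, 4, 5, 9, 14, 23, 37, 60, 97, 157, 254

254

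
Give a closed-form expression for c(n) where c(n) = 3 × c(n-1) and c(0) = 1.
Recurrence: c(n) = 3 × c(n-1), initial: c(0) = 1.
Each term is 3 times the previous, so this is geometric with ratio 3. After n steps: c(n) = c(0)·3ⁿ = 3ⁿ.

c(n) = 3ⁿ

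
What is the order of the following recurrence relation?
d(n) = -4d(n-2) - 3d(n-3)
The order is the largest lag k for which d(n-k) appears. Here the deepest term is d(n-3), so the order is 3.

Order 3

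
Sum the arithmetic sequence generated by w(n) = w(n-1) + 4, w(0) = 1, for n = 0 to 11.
Computing the sequence terms: 1, 5, 9, 13, 17, 21, 25, 29, 33, 37, 41, 45
Adding these values together:

276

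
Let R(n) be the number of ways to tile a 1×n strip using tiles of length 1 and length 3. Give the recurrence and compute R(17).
Condition on the last tile: it has length 1 (leaving a 1×(n-1) strip) or length 3 (leaving a 1×(n-3) strip), so R(n) = R(n-1) + R(n-3) (order-3 linear recurrence).
For 0 ≤ i < 3 only unit tiles fit, so R(i) = 1.
Iterating the recurrence: R(3) = 2, R(4) = 3, R(5) = 4, R(6) = 6, R(7) = 9, R(8) = 13, R(9) = 19, R(10) = 28, R(11) = 41, R(12) = 60, R(13) = 88, R(14) = 129, R(15) = 189, R(16) = 277, R(17) = 406.

R(n) = R(n-1) + R(n-3), with R(i) = 1 for 0 ≤ i < 3; R(17) = 406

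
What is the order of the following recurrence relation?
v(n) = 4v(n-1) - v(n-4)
The order is the largest lag k for which v(n-k) appears. Here the deepest term is v(n-4), so the order is 4.

Order 4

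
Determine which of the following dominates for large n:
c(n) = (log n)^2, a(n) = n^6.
Comparing growth rates:
Growth-rate hierarchy: log n ≺ any polynomial ≺ any exponential cⁿ (c>1) ≺ n! ≺ nⁿ.
polynomial degree 6 dominates polylogarithmic (log n)^2 asymptotically.

a(n) grows faster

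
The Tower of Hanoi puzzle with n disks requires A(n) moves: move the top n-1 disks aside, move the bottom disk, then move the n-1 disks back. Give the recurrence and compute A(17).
Moving n disks = move the top n-1 disks aside (A(n-1) moves) + move the largest disk (1 move) + move the n-1 disks back on top (A(n-1) moves), so A(n) = 2A(n-1) + 1, with A(1) = 1 (a single disk takes one move).
First terms: 1, 3, 7, 15, 31, 63, … — each is one less than a power of 2. Indeed A(n) + 1 = 2(A(n-1) + 1) with A(1) + 1 = 2, so A(n) + 1 = 2ⁿ and A(n) = 2ⁿ - 1.
Hence A(17) = 2^17 - 1 = 131072 - 1 = 131071.

A(n) = 2A(n-1) + 1, A(1) = 1; A(17) = 131071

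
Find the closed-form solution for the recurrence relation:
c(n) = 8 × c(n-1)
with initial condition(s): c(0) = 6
Recurrence: c(n) = 8 × c(n-1), initial: c(0) = 6.
Each term is 8 times the previous, so this is geometric with ratio 8. After n steps: c(n) = c(0)·8ⁿ = 6·8ⁿ.

c(n) = 6·8ⁿ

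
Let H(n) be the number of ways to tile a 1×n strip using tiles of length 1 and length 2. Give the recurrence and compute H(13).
Condition on the last tile: it has length 1 (leaving a 1×(n-1) strip) or length 2 (leaving a 1×(n-2) strip), so H(n) = H(n-1) + H(n-2) (order-2 linear recurrence).
For 0 ≤ i < 2 only unit tiles fit, so H(i) = 1.
Iterating the recurrence: H(2) = 2, H(3) = 3, H(4) = 5, H(5) = 8, H(6) = 13, H(7) = 21, H(8) = 34, H(9) = 55, H(10) = 89, H(11) = 144, H(12) = 233, H(13) = 377.

H(n) = H(n-1) + H(n-2), with H(i) = 1 for 0 ≤ i < 2; H(13) = 377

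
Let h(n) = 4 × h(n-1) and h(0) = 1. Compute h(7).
Computing step by step:
h(0) = 1
h(1) = 4 × 1 = 4
h(2) = 4 × 4 = 16
h(3) = 4 × 16 = 64
h(4) = 4 × 64 = 256
h(5) = 4 × 256 = 1024
h(6) = 4 × 1024 = 4096
h(7) = 4 × 4096 = 16384

16384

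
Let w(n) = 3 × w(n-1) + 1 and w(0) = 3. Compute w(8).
Computing step by step:
w(0) = 3
w(1) = 3 × 3 + 1 = 10
w(2) = 3 × 10 + 1 = 31
w(3) = 3 × 31 + 1 = 94
w(4) = 3 × 94 + 1 = 283
w(5) = 3 × 283 + 1 = 850
w(6) = 3 × 850 + 1 = 2551
w(7) = 3 × 2551 + 1 = 7654
w(8) = 3 × 7654 + 1 = 22963

22963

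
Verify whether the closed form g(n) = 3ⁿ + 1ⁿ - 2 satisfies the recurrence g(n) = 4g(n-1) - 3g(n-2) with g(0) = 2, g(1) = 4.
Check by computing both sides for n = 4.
From the recurrence with g(0) = 2, g(1) = 4:
  g(0) = 2, g(1) = 4, g(2) = 10, g(3) = 28, g(4) = 82
  so the recurrence gives g(4) = 82.
From the proposed closed form g(n) = 3ⁿ + 1ⁿ - 2:
  g(4) = 80.
The recurrence gives 82 but the closed form gives 80, so the closed form does not satisfy the recurrence.

No, the closed form is incorrect.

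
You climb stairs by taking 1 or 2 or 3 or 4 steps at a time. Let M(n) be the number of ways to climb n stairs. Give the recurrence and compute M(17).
Condition on the size of the last step (1 to 4): before it there were n-1, …, n-4 stairs climbed, and these cases are disjoint, so M(n) = M(n-1) + M(n-2) + M(n-3) + M(n-4) (order-4 linear recurrence).
Initial conditions by direct count (compositions of i into parts ≤ 4): M(1) = 1; M(2) = 2; M(3) = 4; M(4) = 8.
Iterating the recurrence: M(5) = 15, M(6) = 29, M(7) = 56, M(8) = 108, M(9) = 208, M(10) = 401, M(11) = 773, M(12) = 1490, M(13) = 2872, M(14) = 5536, M(15) = 10671, M(16) = 20569, M(17) = 39648.

M(n) = M(n-1) + M(n-2) + M(n-3) + M(n-4), M(1) = 1, M(2) = 2, M(3) = 4, M(4) = 8; M(17) = 39648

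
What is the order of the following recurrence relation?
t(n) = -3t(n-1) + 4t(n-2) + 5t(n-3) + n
The order is the largest lag k for which t(n-k) appears. Here the deepest term is t(n-3) (the n term is non-homogeneous and does not affect the order), so the order is 3.

Order 3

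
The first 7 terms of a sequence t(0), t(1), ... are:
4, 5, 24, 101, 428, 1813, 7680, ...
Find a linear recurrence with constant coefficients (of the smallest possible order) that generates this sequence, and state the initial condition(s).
Look for the lowest-order linear relation among consecutive terms.
Observation: t(n) - 4·t(n-1) - (1)·t(n-2) = 0 holds for the shown terms, and no order-1 relation t(n) = α·t(n-1) + β fits.
Check at n=3: 4·24 + (1)·5 = 101. ✓

t(n) = 4t(n-1) + t(n-2), t(0) = 4, t(1) = 5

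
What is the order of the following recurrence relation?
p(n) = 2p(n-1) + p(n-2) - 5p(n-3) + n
The order is the largest lag k for which p(n-k) appears. Here the deepest term is p(n-3) (the n term is non-homogeneous and does not affect the order), so the order is 3.

Order 3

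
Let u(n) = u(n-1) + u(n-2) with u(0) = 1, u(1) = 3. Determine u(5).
Computing the sequence terms:
1, 3, 4, 7, 11, 18

18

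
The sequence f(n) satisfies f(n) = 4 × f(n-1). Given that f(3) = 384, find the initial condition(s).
In general f(n) = 4ⁿ · f(0). At n = 3: f(0) = f(3) / 4^3 = 384 / 64 = 6.

f(0) = 6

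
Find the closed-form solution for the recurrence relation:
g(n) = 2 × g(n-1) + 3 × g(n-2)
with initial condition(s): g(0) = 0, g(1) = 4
Recurrence: g(n) = 2 × g(n-1) + 3 × g(n-2), initial: g(0) = 0, g(1) = 4.
Characteristic equation: r² - 2r - 3 = 0, which factors as (r - 3)(r + 1) = 0, so r = 3, -1. General solution g(n) = A·3ⁿ + B·(-1)ⁿ. From g(0) = 0: A + B = 0. From g(1) = 4: 3A - 1B = 4. Solving gives A = 1, B = -1.

g(n) = 3ⁿ - (-1)ⁿ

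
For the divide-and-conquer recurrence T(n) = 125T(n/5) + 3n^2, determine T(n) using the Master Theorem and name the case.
Master Theorem template: T(n) = a·T(n/b) + f(n).
Here: a=125, b=5, f(n)=3n^2
Compute log_b(a) = log_5(125) = 3.
f(n) = 3n^2 = O(n^(3-ε)) with ε = 1. Case 1: T(n) = Θ(n^log_b(a)) = Θ(n^3).

Case 1: T(n) = Θ(n^3)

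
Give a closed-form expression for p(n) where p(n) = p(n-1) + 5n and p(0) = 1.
Recurrence: p(n) = p(n-1) + 5n, initial: p(0) = 1.
Telescoping: p(n) = p(0) + 5·Σᵢ₌₁ⁿ i = 1 + 5·n(n+1)/2.

p(n) = 5·n(n+1)/2 + 1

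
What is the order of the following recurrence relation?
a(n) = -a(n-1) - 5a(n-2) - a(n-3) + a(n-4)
The order is the largest lag k for which a(n-k) appears. Here the deepest term is a(n-4), so the order is 4.

Order 4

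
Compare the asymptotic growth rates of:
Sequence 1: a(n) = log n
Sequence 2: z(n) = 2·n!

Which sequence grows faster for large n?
Comparing growth rates:
Growth-rate hierarchy: log n ≺ any polynomial ≺ any exponential cⁿ (c>1) ≺ n! ≺ nⁿ.
factorial dominates logarithmic asymptotically.

z(n) grows faster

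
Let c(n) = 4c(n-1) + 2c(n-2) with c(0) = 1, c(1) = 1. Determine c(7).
Computing the sequence terms:
1, 1, 6, 26, 116, 516, 2296, 10216

10216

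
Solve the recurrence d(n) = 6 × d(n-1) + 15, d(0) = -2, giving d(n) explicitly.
Recurrence: d(n) = 6 × d(n-1) + 15, initial: d(0) = -2.
Try d(n) = A·6ⁿ + C. Substituting: A·6ⁿ + C = 6(A·6ⁿ⁻¹ + C) + 15 = A·6ⁿ + 6C + 15, so C = 6C + 15, giving C = -3. Then d(0) = A - 3 = -2 gives A = 1.

d(n) = 6ⁿ - 3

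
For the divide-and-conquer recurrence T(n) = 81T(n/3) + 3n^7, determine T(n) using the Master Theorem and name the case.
Master Theorem template: T(n) = a·T(n/b) + f(n).
Here: a=81, b=3, f(n)=3n^7
Compute log_b(a) = log_3(81) = 4.
f(n) = 3n^7 = Ω(n^(4+ε)) with ε = 3, and the regularity condition holds (a·f(n/b) = (a/b^7)·f(n) with a/b^7 = 3^-3 < 1). Case 3: T(n) = Θ(f(n)) = Θ(n^7).

Case 3: T(n) = Θ(n^7)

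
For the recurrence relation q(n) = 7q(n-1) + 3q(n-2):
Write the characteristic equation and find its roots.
Substitute q(n) = rⁿ and divide through by rⁿ⁻²: r² - 7r - 3 = 0
Discriminant: 7² + 4·3 = 61, not a perfect square, so by the quadratic formula r = (7 ± √61)/2.
General solution: q(n) = A·r₁ⁿ + B·r₂ⁿ where r₁,r₂ = (7 ± √61)/2

Characteristic: r² - 7r - 3 = 0, Roots: r = (7 ± √61)/2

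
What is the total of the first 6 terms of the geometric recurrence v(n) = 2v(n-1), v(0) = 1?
Computing the sequence terms: 1, 2, 4, 8, 16, 32
Adding these values together:

63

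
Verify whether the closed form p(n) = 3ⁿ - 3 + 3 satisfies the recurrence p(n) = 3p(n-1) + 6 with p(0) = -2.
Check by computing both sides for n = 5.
From the recurrence with p(0) = -2:
  p(0) = -2, p(1) = 0, p(2) = 6, p(3) = 24, p(4) = 78, p(5) = 240
  so the recurrence gives p(5) = 240.
From the proposed closed form p(n) = 3ⁿ - 3 + 3:
  p(5) = 243.
The recurrence gives 240 but the closed form gives 243, so the closed form does not satisfy the recurrence.

No, the closed form is incorrect.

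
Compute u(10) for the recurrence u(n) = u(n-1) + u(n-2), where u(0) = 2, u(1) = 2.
Computing the sequence terms:
2, 2, 4, 6, 10, 16, 26, 42, 68, 110, 178

178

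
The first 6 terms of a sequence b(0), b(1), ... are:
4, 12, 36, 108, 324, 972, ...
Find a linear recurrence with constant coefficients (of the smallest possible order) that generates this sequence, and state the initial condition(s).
Look for the lowest-order linear relation among consecutive terms.
Observation: each term is 3× the previous.
Check at n=2: 3·12 = 36. ✓

b(n) = 3 × b(n-1), b(0) = 4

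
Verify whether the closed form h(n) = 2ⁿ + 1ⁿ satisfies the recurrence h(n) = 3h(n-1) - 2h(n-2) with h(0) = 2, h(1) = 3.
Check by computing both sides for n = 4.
From the recurrence with h(0) = 2, h(1) = 3:
  h(0) = 2, h(1) = 3, h(2) = 5, h(3) = 9, h(4) = 17
  so the recurrence gives h(4) = 17.
From the proposed closed form h(n) = 2ⁿ + 1ⁿ:
  h(4) = 17.
Both sides give 17 at n = 4, and the initial condition(s) match, so the closed form is consistent.

Yes, the closed form is correct.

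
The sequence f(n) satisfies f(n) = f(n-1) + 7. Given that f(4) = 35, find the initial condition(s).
f(4) = f(0) + 4·7, so f(0) = 35 - 28 = 7.

f(0) = 7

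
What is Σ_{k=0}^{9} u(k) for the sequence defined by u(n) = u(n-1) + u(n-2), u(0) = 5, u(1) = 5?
Computing the sequence terms: 5, 5, 10, 15, 25, 40, 65, 105, 170, 275
Adding these values together:

715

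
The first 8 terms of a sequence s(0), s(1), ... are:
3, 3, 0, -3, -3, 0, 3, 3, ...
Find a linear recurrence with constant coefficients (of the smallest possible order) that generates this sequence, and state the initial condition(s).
Look for the lowest-order linear relation among consecutive terms.
Observation: s(n) - 1·s(n-1) - (-1)·s(n-2) = 0 holds for the shown terms, and no order-1 relation s(n) = α·s(n-1) + β fits.
Check at n=3: 1·0 + (-1)·3 = -3. ✓

s(n) = s(n-1) - s(n-2), s(0) = 3, s(1) = 3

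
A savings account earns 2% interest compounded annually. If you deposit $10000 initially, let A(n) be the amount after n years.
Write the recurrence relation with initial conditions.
Each year the balance grows by 2%, i.e. is multiplied by 1 + 2/100 = 1.02, so A(n) = 1.02 × A(n-1). The initial deposit gives A(0) = 10000.
Unrolling gives the closed form A(n) = 10000 × (1.02)ⁿ.

A(n) = 1.02 × A(n-1), A(0) = 10000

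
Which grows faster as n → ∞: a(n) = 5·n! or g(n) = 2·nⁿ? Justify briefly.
Comparing growth rates:
Growth-rate hierarchy: log n ≺ any polynomial ≺ any exponential cⁿ (c>1) ≺ n! ≺ nⁿ.
super-exponential nⁿ dominates factorial asymptotically.

g(n) grows faster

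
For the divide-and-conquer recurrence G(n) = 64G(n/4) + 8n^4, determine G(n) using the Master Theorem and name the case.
Master Theorem template: G(n) = a·G(n/b) + f(n).
Here: a=64, b=4, f(n)=8n^4
Compute log_b(a) = log_4(64) = 3.
f(n) = 8n^4 = Ω(n^(3+ε)) with ε = 1, and the regularity condition holds (a·f(n/b) = (a/b^4)·f(n) with a/b^4 = 4^-1 < 1). Case 3: G(n) = Θ(f(n)) = Θ(n^4).

Case 3: G(n) = Θ(n^4)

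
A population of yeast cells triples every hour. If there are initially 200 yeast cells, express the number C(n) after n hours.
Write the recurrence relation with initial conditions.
Each hour multiplies the count by 3, so the count after n hours depends only on the count after n-1 hours: C(n) = 3 × C(n-1). The starting count gives C(0) = 200.
Unrolling n times gives the closed form C(n) = 200 × 3ⁿ.

C(n) = 3 × C(n-1), C(0) = 200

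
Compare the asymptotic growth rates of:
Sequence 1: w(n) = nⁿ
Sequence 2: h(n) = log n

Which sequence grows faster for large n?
Comparing growth rates:
Growth-rate hierarchy: log n ≺ any polynomial ≺ any exponential cⁿ (c>1) ≺ n! ≺ nⁿ.
super-exponential nⁿ dominates logarithmic asymptotically.

w(n) grows faster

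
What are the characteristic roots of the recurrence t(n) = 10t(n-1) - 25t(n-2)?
Substitute t(n) = rⁿ and divide through by rⁿ⁻²: r² - 10r + 25 = 0
Factor: (r - 5)² = 0, so r = 5 (double root).
General solution: t(n) = (A + Bn)·5ⁿ

Characteristic: r² - 10r + 25 = 0, Roots: r = 5 (double root)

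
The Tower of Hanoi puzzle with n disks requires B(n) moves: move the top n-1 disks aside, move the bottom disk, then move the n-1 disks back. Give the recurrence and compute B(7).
Moving n disks = move the top n-1 disks aside (B(n-1) moves) + move the largest disk (1 move) + move the n-1 disks back on top (B(n-1) moves), so B(n) = 2B(n-1) + 1, with B(1) = 1 (a single disk takes one move).
First terms: 1, 3, 7, 15, 31, 63, … — each is one less than a power of 2. Indeed B(n) + 1 = 2(B(n-1) + 1) with B(1) + 1 = 2, so B(n) + 1 = 2ⁿ and B(n) = 2ⁿ - 1.
Hence B(7) = 2^7 - 1 = 128 - 1 = 127.

B(n) = 2B(n-1) + 1, B(1) = 1; B(7) = 127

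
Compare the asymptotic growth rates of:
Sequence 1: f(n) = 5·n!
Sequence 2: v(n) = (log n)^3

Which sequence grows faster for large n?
Comparing growth rates:
Growth-rate hierarchy: log n ≺ any polynomial ≺ any exponential cⁿ (c>1) ≺ n! ≺ nⁿ.
factorial dominates polylogarithmic (log n)^3 asymptotically.

f(n) grows faster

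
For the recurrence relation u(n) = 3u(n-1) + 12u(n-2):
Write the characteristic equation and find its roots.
Substitute u(n) = rⁿ and divide through by rⁿ⁻²: r² - 3r - 12 = 0
Discriminant: 3² + 4·12 = 57, not a perfect square, so by the quadratic formula r = (3 ± √57)/2.
General solution: u(n) = A·r₁ⁿ + B·r₂ⁿ where r₁,r₂ = (3 ± √57)/2

Characteristic: r² - 3r - 12 = 0, Roots: r = (3 ± √57)/2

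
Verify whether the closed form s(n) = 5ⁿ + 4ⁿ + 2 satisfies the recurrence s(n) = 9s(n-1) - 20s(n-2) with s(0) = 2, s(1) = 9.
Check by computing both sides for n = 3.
From the recurrence with s(0) = 2, s(1) = 9:
  s(0) = 2, s(1) = 9, s(2) = 41, s(3) = 189
  so the recurrence gives s(3) = 189.
From the proposed closed form s(n) = 5ⁿ + 4ⁿ + 2:
  s(3) = 191.
The recurrence gives 189 but the closed form gives 191, so the closed form does not satisfy the recurrence.

No, the closed form is incorrect.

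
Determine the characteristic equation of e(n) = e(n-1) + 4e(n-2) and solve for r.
Substitute e(n) = rⁿ and divide through by rⁿ⁻²: r² - r - 4 = 0
Discriminant: 1² + 4·4 = 17, not a perfect square, so by the quadratic formula r = (1 ± √17)/2.
General solution: e(n) = A·r₁ⁿ + B·r₂ⁿ where r₁,r₂ = (1 ± √17)/2

Characteristic: r² - r - 4 = 0, Roots: r = (1 ± √17)/2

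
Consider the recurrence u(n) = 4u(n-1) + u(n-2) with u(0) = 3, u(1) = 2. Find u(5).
Computing the sequence terms:
3, 2, 11, 46, 195, 826

826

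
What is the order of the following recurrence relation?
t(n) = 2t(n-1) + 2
The order is the largest lag k for which t(n-k) appears. Here the deepest term is t(n-1) (the 2 term is non-homogeneous and does not affect the order), so the order is 1.

Order 1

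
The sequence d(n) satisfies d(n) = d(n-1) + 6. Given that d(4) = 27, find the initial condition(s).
d(4) = d(0) + 4·6, so d(0) = 27 - 24 = 3.

d(0) = 3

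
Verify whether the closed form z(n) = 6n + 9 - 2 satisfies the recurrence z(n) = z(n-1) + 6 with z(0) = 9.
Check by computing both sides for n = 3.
From the recurrence with z(0) = 9:
  z(0) = 9, z(1) = 15, z(2) = 21, z(3) = 27
  so the recurrence gives z(3) = 27.
From the proposed closed form z(n) = 6n + 9 - 2:
  z(3) = 25.
The recurrence gives 27 but the closed form gives 25, so the closed form does not satisfy the recurrence.

No, the closed form is incorrect.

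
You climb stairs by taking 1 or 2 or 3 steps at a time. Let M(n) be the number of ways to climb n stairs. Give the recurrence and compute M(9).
Condition on the size of the last step (1 to 3): before it there were n-1, …, n-3 stairs climbed, and these cases are disjoint, so M(n) = M(n-1) + M(n-2) + M(n-3) (order-3 linear recurrence).
Initial conditions by direct count (compositions of i into parts ≤ 3): M(1) = 1; M(2) = 2; M(3) = 4.
Iterating the recurrence: M(4) = 7, M(5) = 13, M(6) = 24, M(7) = 44, M(8) = 81, M(9) = 149.

M(n) = M(n-1) + M(n-2) + M(n-3), M(1) = 1, M(2) = 2, M(3) = 4; M(9) = 149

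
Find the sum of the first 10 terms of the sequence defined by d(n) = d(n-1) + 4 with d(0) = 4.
Computing the sequence terms: 4, 8, 12, 16, 20, 24, 28, 32, 36, 40
Adding these values together:

220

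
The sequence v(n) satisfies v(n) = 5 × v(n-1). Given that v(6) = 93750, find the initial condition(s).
In general v(n) = 5ⁿ · v(0). At n = 6: v(0) = v(6) / 5^6 = 93750 / 15625 = 6.

v(0) = 6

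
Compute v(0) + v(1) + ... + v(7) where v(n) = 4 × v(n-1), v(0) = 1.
Computing the sequence terms: 1, 4, 16, 64, 256, 1024, 4096, 16384
Adding these values together:

21845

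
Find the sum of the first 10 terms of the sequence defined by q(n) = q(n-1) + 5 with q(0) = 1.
Computing the sequence terms: 1, 6, 11, 16, 21, 26, 31, 36, 41, 46
Adding these values together:

235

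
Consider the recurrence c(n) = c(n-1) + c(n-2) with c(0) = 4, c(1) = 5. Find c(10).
Computing the sequence terms:
4, 5, 9, 14, 23, 37, 60, 97, 157, 254, 411

411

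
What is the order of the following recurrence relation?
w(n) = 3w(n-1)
The order is the largest lag k for which w(n-k) appears. Here the deepest term is w(n-1), so the order is 1.

Order 1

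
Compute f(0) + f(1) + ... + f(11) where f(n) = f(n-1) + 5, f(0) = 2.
Computing the sequence terms: 2, 7, 12, 17, 22, 27, 32, 37, 42, 47, 52, 57
Adding these values together:

354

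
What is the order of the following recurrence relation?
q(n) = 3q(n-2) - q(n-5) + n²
The order is the largest lag k for which q(n-k) appears. Here the deepest term is q(n-5) (the n² term is non-homogeneous and does not affect the order), so the order is 5.

Order 5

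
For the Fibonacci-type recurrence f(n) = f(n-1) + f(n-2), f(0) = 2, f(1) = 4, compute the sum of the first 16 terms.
Computing the sequence terms: 2, 4, 6, 10, 16, 26, 42, 68, 110, 178, 288, 466, 754, 1220, 1974, 3194
Adding these values together:

8358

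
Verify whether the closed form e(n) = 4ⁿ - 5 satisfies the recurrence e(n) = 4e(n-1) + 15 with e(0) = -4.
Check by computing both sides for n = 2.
From the recurrence with e(0) = -4:
  e(0) = -4, e(1) = -1, e(2) = 11
  so the recurrence gives e(2) = 11.
From the proposed closed form e(n) = 4ⁿ - 5:
  e(2) = 11.
Both sides give 11 at n = 2, and the initial condition(s) match, so the closed form is consistent.

Yes, the closed form is correct.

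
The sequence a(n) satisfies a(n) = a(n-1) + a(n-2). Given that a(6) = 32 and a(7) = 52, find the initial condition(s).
Work backwards using a(k) = a(k+2) - a(k+1):
a(5) = a(7) - a(6) = 52 - 32 = 20
a(4) = a(6) - a(5) = 32 - 20 = 12
a(3) = a(5) - a(4) = 20 - 12 = 8
a(2) = a(4) - a(3) = 12 - 8 = 4
a(1) = a(3) - a(2) = 8 - 4 = 4
a(0) = a(2) - a(1) = 4 - 4 = 0

a(0) = 0, a(1) = 4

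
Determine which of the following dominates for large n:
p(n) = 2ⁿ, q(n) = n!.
Comparing growth rates:
Growth-rate hierarchy: log n ≺ any polynomial ≺ any exponential cⁿ (c>1) ≺ n! ≺ nⁿ.
factorial dominates exponential base 2 asymptotically.

q(n) grows faster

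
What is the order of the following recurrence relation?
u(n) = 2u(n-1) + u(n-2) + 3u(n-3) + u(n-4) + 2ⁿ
The order is the largest lag k for which u(n-k) appears. Here the deepest term is u(n-4) (the 2ⁿ term is non-homogeneous and does not affect the order), so the order is 4.

Order 4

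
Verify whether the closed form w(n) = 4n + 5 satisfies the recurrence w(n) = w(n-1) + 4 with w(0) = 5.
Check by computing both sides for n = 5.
From the recurrence with w(0) = 5:
  w(0) = 5, w(1) = 9, w(2) = 13, w(3) = 17, w(4) = 21, w(5) = 25
  so the recurrence gives w(5) = 25.
From the proposed closed form w(n) = 4n + 5:
  w(5) = 25.
Both sides give 25 at n = 5, and the initial condition(s) match, so the closed form is consistent.

Yes, the closed form is correct.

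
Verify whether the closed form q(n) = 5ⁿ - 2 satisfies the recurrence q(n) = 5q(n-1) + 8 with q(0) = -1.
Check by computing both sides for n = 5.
From the recurrence with q(0) = -1:
  q(0) = -1, q(1) = 3, q(2) = 23, q(3) = 123, q(4) = 623, q(5) = 3123
  so the recurrence gives q(5) = 3123.
From the proposed closed form q(n) = 5ⁿ - 2:
  q(5) = 3123.
Both sides give 3123 at n = 5, and the initial condition(s) match, so the closed form is consistent.

Yes, the closed form is correct.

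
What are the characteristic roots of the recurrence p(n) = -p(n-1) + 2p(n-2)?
Substitute p(n) = rⁿ and divide through by rⁿ⁻²: r² + r - 2 = 0
Factor: (r + 2)(r - 1) = 0, so r = -2, 1.
General solution: p(n) = A·(-2)ⁿ + B·1ⁿ

Characteristic: r² + r - 2 = 0, Roots: r = -2, 1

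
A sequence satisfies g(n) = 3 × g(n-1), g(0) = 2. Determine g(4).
Computing step by step:
g(0) = 2
g(1) = 3 × 2 = 6
g(2) = 3 × 6 = 18
g(3) = 3 × 18 = 54
g(4) = 3 × 54 = 162

162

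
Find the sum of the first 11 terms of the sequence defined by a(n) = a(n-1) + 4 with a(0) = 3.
Computing the sequence terms: 3, 7, 11, 15, 19, 23, 27, 31, 35, 39, 43
Adding these values together:

253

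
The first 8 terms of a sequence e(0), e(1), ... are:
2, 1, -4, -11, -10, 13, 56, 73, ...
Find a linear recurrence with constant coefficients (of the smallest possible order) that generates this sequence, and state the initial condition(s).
Look for the lowest-order linear relation among consecutive terms.
Observation: e(n) - 2·e(n-1) - (-3)·e(n-2) = 0 holds for the shown terms, and no order-1 relation e(n) = α·e(n-1) + β fits.
Check at n=3: 2·-4 + (-3)·1 = -11. ✓

e(n) = 2e(n-1) - 3e(n-2), e(0) = 2, e(1) = 1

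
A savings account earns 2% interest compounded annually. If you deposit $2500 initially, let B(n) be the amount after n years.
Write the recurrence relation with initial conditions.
Each year the balance grows by 2%, i.e. is multiplied by 1 + 2/100 = 1.02, so B(n) = 1.02 × B(n-1). The initial deposit gives B(0) = 2500.
Unrolling gives the closed form B(n) = 2500 × (1.02)ⁿ.

B(n) = 1.02 × B(n-1), B(0) = 2500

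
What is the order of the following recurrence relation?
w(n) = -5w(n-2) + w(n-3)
The order is the largest lag k for which w(n-k) appears. Here the deepest term is w(n-3), so the order is 3.

Order 3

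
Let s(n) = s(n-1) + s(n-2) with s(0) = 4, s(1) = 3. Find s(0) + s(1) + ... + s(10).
Computing the sequence terms: 4, 3, 7, 10, 17, 27, 44, 71, 115, 186, 301
Adding these values together:

785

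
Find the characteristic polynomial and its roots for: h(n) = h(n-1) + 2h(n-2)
Substitute h(n) = rⁿ and divide through by rⁿ⁻²: r² - r - 2 = 0
Factor: (r - 2)(r + 1) = 0, so r = 2, -1.
General solution: h(n) = A·2ⁿ + B·(-1)ⁿ

Characteristic: r² - r - 2 = 0, Roots: r = 2, -1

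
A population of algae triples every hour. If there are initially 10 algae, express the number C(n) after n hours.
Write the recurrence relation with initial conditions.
Each hour multiplies the count by 3, so the count after n hours depends only on the count after n-1 hours: C(n) = 3 × C(n-1). The starting count gives C(0) = 10.
Unrolling n times gives the closed form C(n) = 10 × 3ⁿ.

C(n) = 3 × C(n-1), C(0) = 10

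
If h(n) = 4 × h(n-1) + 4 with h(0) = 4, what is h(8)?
Computing step by step:
h(0) = 4
h(1) = 4 × 4 + 4 = 20
h(2) = 4 × 20 + 4 = 84
h(3) = 4 × 84 + 4 = 340
h(4) = 4 × 340 + 4 = 1364
h(5) = 4 × 1364 + 4 = 5460
h(6) = 4 × 5460 + 4 = 21844
h(7) = 4 × 21844 + 4 = 87380
h(8) = 4 × 87380 + 4 = 349524

349524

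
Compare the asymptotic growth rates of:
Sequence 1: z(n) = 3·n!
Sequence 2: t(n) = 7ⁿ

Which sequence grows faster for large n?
Comparing growth rates:
Growth-rate hierarchy: log n ≺ any polynomial ≺ any exponential cⁿ (c>1) ≺ n! ≺ nⁿ.
factorial dominates exponential base 7 asymptotically.

z(n) grows faster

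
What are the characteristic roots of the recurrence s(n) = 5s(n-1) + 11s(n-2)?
Substitute s(n) = rⁿ and divide through by rⁿ⁻²: r² - 5r - 11 = 0
Discriminant: 5² + 4·11 = 69, not a perfect square, so by the quadratic formula r = (5 ± √69)/2.
General solution: s(n) = A·r₁ⁿ + B·r₂ⁿ where r₁,r₂ = (5 ± √69)/2

Characteristic: r² - 5r - 11 = 0, Roots: r = (5 ± √69)/2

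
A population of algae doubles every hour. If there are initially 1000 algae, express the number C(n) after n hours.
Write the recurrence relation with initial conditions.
Each hour multiplies the count by 2, so the count after n hours depends only on the count after n-1 hours: C(n) = 2 × C(n-1). The starting count gives C(0) = 1000.
Unrolling n times gives the closed form C(n) = 1000 × 2ⁿ.

C(n) = 2 × C(n-1), C(0) = 1000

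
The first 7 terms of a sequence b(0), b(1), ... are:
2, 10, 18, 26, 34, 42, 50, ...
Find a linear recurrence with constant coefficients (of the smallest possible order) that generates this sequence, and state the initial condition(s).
Look for the lowest-order linear relation among consecutive terms.
Observation: consecutive differences are constant (= 8).
Check at n=2: 1·10 + 8 = 18. ✓

b(n) = b(n-1) + 8, b(0) = 2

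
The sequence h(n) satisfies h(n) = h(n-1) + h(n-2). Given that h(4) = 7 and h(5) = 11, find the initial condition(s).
Work backwards using h(k) = h(k+2) - h(k+1):
h(3) = h(5) - h(4) = 11 - 7 = 4
h(2) = h(4) - h(3) = 7 - 4 = 3
h(1) = h(3) - h(2) = 4 - 3 = 1
h(0) = h(2) - h(1) = 3 - 1 = 2

h(0) = 2, h(1) = 1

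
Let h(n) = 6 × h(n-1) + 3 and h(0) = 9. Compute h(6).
Computing step by step:
h(0) = 9
h(1) = 6 × 9 + 3 = 57
h(2) = 6 × 57 + 3 = 345
h(3) = 6 × 345 + 3 = 2073
h(4) = 6 × 2073 + 3 = 12441
h(5) = 6 × 12441 + 3 = 74649
h(6) = 6 × 74649 + 3 = 447897

447897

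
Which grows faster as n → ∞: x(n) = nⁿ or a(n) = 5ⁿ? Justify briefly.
Comparing growth rates:
Growth-rate hierarchy: log n ≺ any polynomial ≺ any exponential cⁿ (c>1) ≺ n! ≺ nⁿ.
super-exponential nⁿ dominates exponential base 5 asymptotically.

x(n) grows faster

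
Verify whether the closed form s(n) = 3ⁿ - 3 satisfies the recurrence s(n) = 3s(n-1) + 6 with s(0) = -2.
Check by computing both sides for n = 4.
From the recurrence with s(0) = -2:
  s(0) = -2, s(1) = 0, s(2) = 6, s(3) = 24, s(4) = 78
  so the recurrence gives s(4) = 78.
From the proposed closed form s(n) = 3ⁿ - 3:
  s(4) = 78.
Both sides give 78 at n = 4, and the initial condition(s) match, so the closed form is consistent.

Yes, the closed form is correct.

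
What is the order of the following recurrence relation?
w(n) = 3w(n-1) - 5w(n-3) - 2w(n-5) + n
The order is the largest lag k for which w(n-k) appears. Here the deepest term is w(n-5) (the n term is non-homogeneous and does not affect the order), so the order is 5.

Order 5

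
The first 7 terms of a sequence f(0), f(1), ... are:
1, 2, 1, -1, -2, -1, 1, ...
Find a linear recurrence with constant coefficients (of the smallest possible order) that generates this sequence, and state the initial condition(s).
Look for the lowest-order linear relation among consecutive terms.
Observation: f(n) - 1·f(n-1) - (-1)·f(n-2) = 0 holds for the shown terms, and no order-1 relation f(n) = α·f(n-1) + β fits.
Check at n=3: 1·1 + (-1)·2 = -1. ✓

f(n) = f(n-1) - f(n-2), f(0) = 1, f(1) = 2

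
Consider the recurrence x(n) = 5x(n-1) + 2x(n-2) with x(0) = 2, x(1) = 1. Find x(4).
Computing the sequence terms:
2, 1, 9, 47, 253

253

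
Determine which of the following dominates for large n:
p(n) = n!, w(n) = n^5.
Comparing growth rates:
Growth-rate hierarchy: log n ≺ any polynomial ≺ any exponential cⁿ (c>1) ≺ n! ≺ nⁿ.
factorial dominates polynomial degree 5 asymptotically.

p(n) grows faster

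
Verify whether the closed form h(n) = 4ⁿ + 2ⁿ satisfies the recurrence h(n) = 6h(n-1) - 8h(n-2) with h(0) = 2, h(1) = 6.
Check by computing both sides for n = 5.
From the recurrence with h(0) = 2, h(1) = 6:
  h(0) = 2, h(1) = 6, h(2) = 20, h(3) = 72, h(4) = 272, h(5) = 1056
  so the recurrence gives h(5) = 1056.
From the proposed closed form h(n) = 4ⁿ + 2ⁿ:
  h(5) = 1056.
Both sides give 1056 at n = 5, and the initial condition(s) match, so the closed form is consistent.

Yes, the closed form is correct.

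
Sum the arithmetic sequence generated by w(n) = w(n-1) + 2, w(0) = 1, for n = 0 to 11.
Computing the sequence terms: 1, 3, 5, 7, 9, 11, 13, 15, 17, 19, 21, 23
Adding these values together:

144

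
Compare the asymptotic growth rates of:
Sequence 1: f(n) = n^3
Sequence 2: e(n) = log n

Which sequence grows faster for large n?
Comparing growth rates:
Growth-rate hierarchy: log n ≺ any polynomial ≺ any exponential cⁿ (c>1) ≺ n! ≺ nⁿ.
polynomial degree 3 dominates logarithmic asymptotically.

f(n) grows faster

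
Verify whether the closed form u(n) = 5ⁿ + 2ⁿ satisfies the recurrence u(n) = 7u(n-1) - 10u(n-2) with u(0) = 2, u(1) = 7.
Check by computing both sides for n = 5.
From the recurrence with u(0) = 2, u(1) = 7:
  u(0) = 2, u(1) = 7, u(2) = 29, u(3) = 133, u(4) = 641, u(5) = 3157
  so the recurrence gives u(5) = 3157.
From the proposed closed form u(n) = 5ⁿ + 2ⁿ:
  u(5) = 3157.
Both sides give 3157 at n = 5, and the initial condition(s) match, so the closed form is consistent.

Yes, the closed form is correct.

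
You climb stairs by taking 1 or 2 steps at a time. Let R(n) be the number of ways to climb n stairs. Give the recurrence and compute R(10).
Condition on the size of the last step (1 to 2): before it there were n-1, …, n-2 stairs climbed, and these cases are disjoint, so R(n) = R(n-1) + R(n-2) (Fibonacci-type sequence).
Initial conditions by direct count (compositions of i into parts ≤ 2): R(1) = 1; R(2) = 2.
Iterating the recurrence: R(3) = 3, R(4) = 5, R(5) = 8, R(6) = 13, R(7) = 21, R(8) = 34, R(9) = 55, R(10) = 89.

R(n) = R(n-1) + R(n-2), R(1) = 1, R(2) = 2; R(10) = 89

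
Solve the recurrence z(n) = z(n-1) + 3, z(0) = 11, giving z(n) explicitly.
Recurrence: z(n) = z(n-1) + 3, initial: z(0) = 11.
Each step adds 3, so z(n) = z(0) + 3n = 3n + 11.

z(n) = 3n + 11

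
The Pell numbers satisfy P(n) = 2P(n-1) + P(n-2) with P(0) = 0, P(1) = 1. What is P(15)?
Computing the sequence terms:
0, 1, 2, 5, 12, 29, 70, 169, 408, 985, 2378, 5741, 13860, 33461, 80782, 195025

195025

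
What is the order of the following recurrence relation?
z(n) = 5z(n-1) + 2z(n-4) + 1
The order is the largest lag k for which z(n-k) appears. Here the deepest term is z(n-4) (the 1 term is non-homogeneous and does not affect the order), so the order is 4.

Order 4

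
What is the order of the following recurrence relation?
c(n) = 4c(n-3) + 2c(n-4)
The order is the largest lag k for which c(n-k) appears. Here the deepest term is c(n-4), so the order is 4.

Order 4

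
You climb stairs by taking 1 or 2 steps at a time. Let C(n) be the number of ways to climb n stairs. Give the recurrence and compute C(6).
Condition on the size of the last step (1 to 2): before it there were n-1, …, n-2 stairs climbed, and these cases are disjoint, so C(n) = C(n-1) + C(n-2) (Fibonacci-type sequence).
Initial conditions by direct count (compositions of i into parts ≤ 2): C(1) = 1; C(2) = 2.
Iterating the recurrence: C(3) = 3, C(4) = 5, C(5) = 8, C(6) = 13.

C(n) = C(n-1) + C(n-2), C(1) = 1, C(2) = 2; C(6) = 13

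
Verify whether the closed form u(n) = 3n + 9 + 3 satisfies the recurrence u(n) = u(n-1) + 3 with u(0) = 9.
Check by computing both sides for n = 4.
From the recurrence with u(0) = 9:
  u(0) = 9, u(1) = 12, u(2) = 15, u(3) = 18, u(4) = 21
  so the recurrence gives u(4) = 21.
From the proposed closed form u(n) = 3n + 9 + 3:
  u(4) = 24.
The recurrence gives 21 but the closed form gives 24, so the closed form does not satisfy the recurrence.

No, the closed form is incorrect.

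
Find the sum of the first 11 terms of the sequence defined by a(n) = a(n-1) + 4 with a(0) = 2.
Computing the sequence terms: 2, 6, 10, 14, 18, 22, 26, 30, 34, 38, 42
Adding these values together:

242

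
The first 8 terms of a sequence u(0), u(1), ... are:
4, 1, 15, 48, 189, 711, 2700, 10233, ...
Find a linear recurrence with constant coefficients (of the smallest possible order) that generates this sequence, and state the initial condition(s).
Look for the lowest-order linear relation among consecutive terms.
Observation: u(n) - 3·u(n-1) - (3)·u(n-2) = 0 holds for the shown terms, and no order-1 relation u(n) = α·u(n-1) + β fits.
Check at n=3: 3·15 + (3)·1 = 48. ✓

u(n) = 3u(n-1) + 3u(n-2), u(0) = 4, u(1) = 1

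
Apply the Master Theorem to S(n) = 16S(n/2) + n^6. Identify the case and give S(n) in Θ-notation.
Master Theorem template: S(n) = a·S(n/b) + f(n).
Here: a=16, b=2, f(n)=n^6
Compute log_b(a) = log_2(16) = 4.
f(n) = n^6 = Ω(n^(4+ε)) with ε = 2, and the regularity condition holds (a·f(n/b) = (a/b^6)·f(n) with a/b^6 = 2^-2 < 1). Case 3: S(n) = Θ(f(n)) = Θ(n^6).

Case 3: S(n) = Θ(n^6)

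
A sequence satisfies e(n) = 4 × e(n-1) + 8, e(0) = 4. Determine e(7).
Computing step by step:
e(0) = 4
e(1) = 4 × 4 + 8 = 24
e(2) = 4 × 24 + 8 = 104
e(3) = 4 × 104 + 8 = 424
e(4) = 4 × 424 + 8 = 1704
e(5) = 4 × 1704 + 8 = 6824
e(6) = 4 × 6824 + 8 = 27304
e(7) = 4 × 27304 + 8 = 109224

109224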